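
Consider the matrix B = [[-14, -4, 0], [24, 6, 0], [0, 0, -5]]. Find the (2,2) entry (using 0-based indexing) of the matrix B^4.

Characteristic polynomial: μ^3 + 13μ^2 + 52μ + 60 = (μ + 2)(μ + 5)(μ + 6), so the eigenvalues are -6, -5, -2.
μ=-5: eigenvector (0, 0, 1).
μ=-2: eigenvector (-1, 3, 0).
μ=-6: eigenvector (1, -2, 0).
P = [[0, -1, 1], [0, 3, -2], [1, 0, 0]], D = diag(-5, -2, -6), P⁻¹ = [[0, 0, 1], [2, 1, 0], [3, 1, 0]].
B⁴ = P·diag(625, 16, 1296)·P⁻¹ = [[3856, 1280, 0], [-7680, -2544, 0], [0, 0, 625]].
The requested entry is 625.

625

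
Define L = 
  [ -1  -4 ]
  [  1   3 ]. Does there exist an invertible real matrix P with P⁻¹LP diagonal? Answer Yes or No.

No

Characteristic polynomial: p(μ) = μ^2 - 2μ + 1 = (μ - 1)^2.
μ = 1 has algebraic multiplicity 2; rank(L − 1I) = 1, so geometric multiplicity = 1.
Geometric multiplicity < algebraic multiplicity, so L is not diagonalizable.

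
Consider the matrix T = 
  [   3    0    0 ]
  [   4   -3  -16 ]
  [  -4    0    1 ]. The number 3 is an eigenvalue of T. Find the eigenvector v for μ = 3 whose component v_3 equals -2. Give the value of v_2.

6

T − 3I = [[0, 0, 0], [4, -6, -16], [-4, 0, -2]].
Solving (T − 3I)v = 0 gives the eigenspace spanned by (1, 6, -2).
With v_3 = -2, v = (1, 6, -2), so v_2 = 6.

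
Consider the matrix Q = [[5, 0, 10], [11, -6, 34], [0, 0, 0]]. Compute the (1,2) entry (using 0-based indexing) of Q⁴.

Characteristic polynomial: s^3 + s^2 - 30s = s(s - 5)(s + 6), so the eigenvalues are -6, 0, 5.
s=5: eigenvector (1, 1, 0).
s=-6: eigenvector (0, 1, 0).
s=0: eigenvector (-2, 2, 1).
P = [[1, 0, -2], [1, 1, 2], [0, 0, 1]], D = diag(5, -6, 0), P⁻¹ = [[1, 0, 2], [-1, 1, -4], [0, 0, 1]].
Q⁴ = P·diag(625, 1296, 0)·P⁻¹ = [[625, 0, 1250], [-671, 1296, -3934], [0, 0, 0]].
The requested entry is -3934.

-3934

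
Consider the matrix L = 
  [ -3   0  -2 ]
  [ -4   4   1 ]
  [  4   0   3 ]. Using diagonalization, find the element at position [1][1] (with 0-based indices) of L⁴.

256

Characteristic polynomial: μ^3 - 4μ^2 - μ + 4 = (μ - 4)(μ - 1)(μ + 1), so the eigenvalues are -1, 1, 4.
μ=1: eigenvector (-1, -2, 2).
μ=4: eigenvector (0, 1, 0).
μ=-1: eigenvector (-1, -1, 1).
P = [[-1, 0, -1], [-2, 1, -1], [2, 0, 1]], D = diag(1, 4, -1), P⁻¹ = [[1, 0, 1], [0, 1, 1], [-2, 0, -1]].
L⁴ = P·diag(1, 256, 1)·P⁻¹ = [[1, 0, 0], [0, 256, 255], [0, 0, 1]].
The requested entry is 256.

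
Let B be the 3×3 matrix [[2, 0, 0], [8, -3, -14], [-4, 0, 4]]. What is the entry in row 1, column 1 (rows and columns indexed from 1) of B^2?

4

Characteristic polynomial: μ^3 - 3μ^2 - 10μ + 24 = (μ - 4)(μ - 2)(μ + 3), so the eigenvalues are -3, 2, 4.
μ=4: eigenvector (0, -2, 1).
μ=-3: eigenvector (0, 1, 0).
μ=2: eigenvector (1, -4, 2).
P = [[0, 0, 1], [-2, 1, -4], [1, 0, 2]], D = diag(4, -3, 2), P⁻¹ = [[-2, 0, 1], [0, 1, 2], [1, 0, 0]].
B² = P·diag(16, 9, 4)·P⁻¹ = [[4, 0, 0], [48, 9, -14], [-24, 0, 16]].
The requested entry is 4.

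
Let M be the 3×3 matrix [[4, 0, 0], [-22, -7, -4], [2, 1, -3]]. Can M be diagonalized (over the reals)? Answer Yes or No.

Characteristic polynomial: p(s) = s^3 + 6s^2 - 15s - 100 = (s - 4)(s + 5)^2.
s = -5 has algebraic multiplicity 2; rank(M + 5I) = 2, so geometric multiplicity = 1.
Geometric multiplicity < algebraic multiplicity, so M is not diagonalizable.

No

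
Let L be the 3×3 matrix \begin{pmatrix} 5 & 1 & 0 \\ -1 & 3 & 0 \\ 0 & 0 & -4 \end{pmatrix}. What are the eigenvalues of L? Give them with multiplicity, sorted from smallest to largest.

-4, 4, 4

Characteristic polynomial: p(t) = t^3 - 4t^2 - 16t + 64 = (t - 4)^2(t + 4).
Roots (with multiplicity): -4, 4, 4.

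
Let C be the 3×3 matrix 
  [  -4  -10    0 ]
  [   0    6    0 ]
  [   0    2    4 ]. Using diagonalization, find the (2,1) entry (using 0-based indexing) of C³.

Characteristic polynomial: λ^3 - 6λ^2 - 16λ + 96 = (λ - 6)(λ - 4)(λ + 4), so the eigenvalues are -4, 4, 6.
λ=6: eigenvector (-1, 1, 1).
λ=-4: eigenvector (1, 0, 0).
λ=4: eigenvector (0, 0, 1).
P = [[-1, 1, 0], [1, 0, 0], [1, 0, 1]], D = diag(6, -4, 4), P⁻¹ = [[0, 1, 0], [1, 1, 0], [0, -1, 1]].
C³ = P·diag(216, -64, 64)·P⁻¹ = [[-64, -280, 0], [0, 216, 0], [0, 152, 64]].
The requested entry is 152.

152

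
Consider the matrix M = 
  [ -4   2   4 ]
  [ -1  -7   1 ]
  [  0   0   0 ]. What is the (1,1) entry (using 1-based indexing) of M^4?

Characteristic polynomial: t^3 + 11t^2 + 30t = t(t + 5)(t + 6), so the eigenvalues are -6, -5, 0.
t=-6: eigenvector (-1, 1, 0).
t=0: eigenvector (1, 0, 1).
t=-5: eigenvector (-2, 1, 0).
P = [[-1, 1, -2], [1, 0, 1], [0, 1, 0]], D = diag(-6, 0, -5), P⁻¹ = [[1, 2, -1], [0, 0, 1], [-1, -1, 1]].
M⁴ = P·diag(1296, 0, 625)·P⁻¹ = [[-46, -1342, 46], [671, 1967, -671], [0, 0, 0]].
The requested entry is -46.

-46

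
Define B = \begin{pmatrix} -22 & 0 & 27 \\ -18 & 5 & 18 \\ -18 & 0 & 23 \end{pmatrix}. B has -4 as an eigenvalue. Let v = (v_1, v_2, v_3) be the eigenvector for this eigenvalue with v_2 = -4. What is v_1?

-6

B + 4I = [[-18, 0, 27], [-18, 9, 18], [-18, 0, 27]].
Solving (B + 4I)v = 0 gives the eigenspace spanned by (-6, -4, -4).
With v_2 = -4, v = (-6, -4, -4), so v_1 = -6.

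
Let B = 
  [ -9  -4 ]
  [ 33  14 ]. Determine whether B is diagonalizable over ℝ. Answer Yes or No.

Yes

Characteristic polynomial: p(μ) = μ^2 - 5μ + 6 = (μ - 3)(μ - 2).
All 2 eigenvalues are distinct, so B is diagonalizable.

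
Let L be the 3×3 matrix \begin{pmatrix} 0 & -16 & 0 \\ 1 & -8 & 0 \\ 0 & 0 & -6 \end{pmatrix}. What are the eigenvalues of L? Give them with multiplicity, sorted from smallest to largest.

Characteristic polynomial: p(μ) = μ^3 + 14μ^2 + 64μ + 96 = (μ + 4)^2(μ + 6).
Roots (with multiplicity): -6, -4, -4.

-6, -4, -4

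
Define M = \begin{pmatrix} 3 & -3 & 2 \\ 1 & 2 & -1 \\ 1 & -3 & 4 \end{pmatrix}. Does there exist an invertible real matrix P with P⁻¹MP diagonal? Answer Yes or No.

Characteristic polynomial: p(t) = t^3 - 9t^2 + 24t - 20 = (t - 5)(t - 2)^2.
t = 2 has algebraic multiplicity 2; rank(M − 2I) = 2, so geometric multiplicity = 1.
Geometric multiplicity < algebraic multiplicity, so M is not diagonalizable.

No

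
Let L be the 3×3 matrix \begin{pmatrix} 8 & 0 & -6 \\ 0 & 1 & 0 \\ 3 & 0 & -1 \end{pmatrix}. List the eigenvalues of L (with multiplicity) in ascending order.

1, 2, 5

Characteristic polynomial: p(λ) = λ^3 - 8λ^2 + 17λ - 10 = (λ - 5)(λ - 2)(λ - 1).
Roots (with multiplicity): 1, 2, 5.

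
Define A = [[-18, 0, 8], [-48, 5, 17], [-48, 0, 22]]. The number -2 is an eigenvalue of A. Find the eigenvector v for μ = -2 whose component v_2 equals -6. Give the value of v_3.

A + 2I = [[-16, 0, 8], [-48, 7, 17], [-48, 0, 24]].
Solving (A + 2I)v = 0 gives the eigenspace spanned by (-3, -6, -6).
With v_2 = -6, v = (-3, -6, -6), so v_3 = -6.

-6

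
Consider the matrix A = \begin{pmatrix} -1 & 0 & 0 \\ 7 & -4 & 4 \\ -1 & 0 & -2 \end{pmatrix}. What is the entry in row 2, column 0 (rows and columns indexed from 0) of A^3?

Characteristic polynomial: r^3 + 7r^2 + 14r + 8 = (r + 1)(r + 2)(r + 4), so the eigenvalues are -4, -2, -1.
r=-1: eigenvector (1, 1, -1).
r=-2: eigenvector (0, 2, 1).
r=-4: eigenvector (0, 1, 0).
P = [[1, 0, 0], [1, 2, 1], [-1, 1, 0]], D = diag(-1, -2, -4), P⁻¹ = [[1, 0, 0], [1, 0, 1], [-3, 1, -2]].
A³ = P·diag(-1, -8, -64)·P⁻¹ = [[-1, 0, 0], [175, -64, 112], [-7, 0, -8]].
The requested entry is -7.

-7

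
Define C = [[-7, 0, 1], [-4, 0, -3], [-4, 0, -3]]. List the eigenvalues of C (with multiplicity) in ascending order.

Characteristic polynomial: p(s) = s^3 + 10s^2 + 25s = s(s + 5)^2.
Roots (with multiplicity): -5, -5, 0.

-5, -5, 0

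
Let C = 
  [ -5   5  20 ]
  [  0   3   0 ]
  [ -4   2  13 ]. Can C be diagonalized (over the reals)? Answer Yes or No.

Characteristic polynomial: p(r) = r^3 - 11r^2 + 39r - 45 = (r - 5)(r - 3)^2.
r = 3 has algebraic multiplicity 2; rank(C − 3I) = 2, so geometric multiplicity = 1.
Geometric multiplicity < algebraic multiplicity, so C is not diagonalizable.

No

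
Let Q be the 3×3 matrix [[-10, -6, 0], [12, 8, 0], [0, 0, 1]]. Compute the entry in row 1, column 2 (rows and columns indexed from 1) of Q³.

-72

Characteristic polynomial: t^3 + t^2 - 10t + 8 = (t - 2)(t - 1)(t + 4), so the eigenvalues are -4, 1, 2.
t=2: eigenvector (1, -2, 0).
t=-4: eigenvector (1, -1, 0).
t=1: eigenvector (0, 0, 1).
P = [[1, 1, 0], [-2, -1, 0], [0, 0, 1]], D = diag(2, -4, 1), P⁻¹ = [[-1, -1, 0], [2, 1, 0], [0, 0, 1]].
Q³ = P·diag(8, -64, 1)·P⁻¹ = [[-136, -72, 0], [144, 80, 0], [0, 0, 1]].
The requested entry is -72.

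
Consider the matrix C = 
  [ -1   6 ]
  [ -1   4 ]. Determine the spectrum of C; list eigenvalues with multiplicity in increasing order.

Characteristic polynomial: p(μ) = μ^2 - 3μ + 2 = (μ - 2)(μ - 1).
Roots (with multiplicity): 1, 2.

1, 2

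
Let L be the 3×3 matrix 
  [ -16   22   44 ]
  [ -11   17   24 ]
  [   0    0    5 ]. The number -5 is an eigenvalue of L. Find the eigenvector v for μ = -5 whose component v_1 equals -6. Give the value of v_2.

L + 5I = [[-11, 22, 44], [-11, 22, 24], [0, 0, 10]].
Solving (L + 5I)v = 0 gives the eigenspace spanned by (-6, -3, 0).
With v_1 = -6, v = (-6, -3, 0), so v_2 = -3.

-3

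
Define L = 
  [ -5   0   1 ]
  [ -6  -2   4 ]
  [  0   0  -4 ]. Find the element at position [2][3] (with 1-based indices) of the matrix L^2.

Characteristic polynomial: r^3 + 11r^2 + 38r + 40 = (r + 2)(r + 4)(r + 5), so the eigenvalues are -5, -4, -2.
r=-4: eigenvector (1, 1, 1).
r=-2: eigenvector (0, 1, 0).
r=-5: eigenvector (-1, -2, 0).
P = [[1, 0, -1], [1, 1, -2], [1, 0, 0]], D = diag(-4, -2, -5), P⁻¹ = [[0, 0, 1], [-2, 1, 1], [-1, 0, 1]].
L² = P·diag(16, 4, 25)·P⁻¹ = [[25, 0, -9], [42, 4, -30], [0, 0, 16]].
The requested entry is -30.

-30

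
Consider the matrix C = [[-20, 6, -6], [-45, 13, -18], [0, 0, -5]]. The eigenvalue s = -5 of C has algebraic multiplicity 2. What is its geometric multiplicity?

C + 5I = [[-15, 6, -6], [-45, 18, -18], [0, 0, 0]].
This matrix has rank 1, so its null space has dimension 3 − 1 = 2.

2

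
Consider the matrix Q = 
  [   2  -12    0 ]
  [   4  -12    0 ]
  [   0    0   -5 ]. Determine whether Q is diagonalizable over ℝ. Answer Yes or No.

Yes

Characteristic polynomial: p(t) = t^3 + 15t^2 + 74t + 120 = (t + 4)(t + 5)(t + 6).
All 3 eigenvalues are distinct, so Q is diagonalizable.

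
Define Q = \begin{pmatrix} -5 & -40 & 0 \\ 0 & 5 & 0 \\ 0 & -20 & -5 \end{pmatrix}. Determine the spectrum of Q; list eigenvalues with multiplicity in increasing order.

Characteristic polynomial: p(λ) = λ^3 + 5λ^2 - 25λ - 125 = (λ - 5)(λ + 5)^2.
Roots (with multiplicity): -5, -5, 5.

-5, -5, 5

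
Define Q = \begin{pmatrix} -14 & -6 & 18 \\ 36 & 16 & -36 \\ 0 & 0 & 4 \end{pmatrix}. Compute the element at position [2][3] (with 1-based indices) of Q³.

Characteristic polynomial: λ^3 - 6λ^2 + 32 = (λ - 4)^2(λ + 2), so the eigenvalues are -2, 4, 4.
λ=-2: eigenvector (1, -2, 0).
λ=4: eigenvector (-1, 3, 0).
λ=4: eigenvector (3, -6, 1).
P = [[1, -1, 3], [-2, 3, -6], [0, 0, 1]], D = diag(-2, 4, 4), P⁻¹ = [[3, 1, -3], [2, 1, 0], [0, 0, 1]].
Q³ = P·diag(-8, 64, 64)·P⁻¹ = [[-152, -72, 216], [432, 208, -432], [0, 0, 64]].
The requested entry is -432.

-432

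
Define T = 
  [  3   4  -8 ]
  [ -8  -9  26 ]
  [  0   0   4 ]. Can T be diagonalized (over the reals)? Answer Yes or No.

Yes

Characteristic polynomial: p(λ) = λ^3 + 2λ^2 - 19λ - 20 = (λ - 4)(λ + 1)(λ + 5).
All 3 eigenvalues are distinct, so T is diagonalizable.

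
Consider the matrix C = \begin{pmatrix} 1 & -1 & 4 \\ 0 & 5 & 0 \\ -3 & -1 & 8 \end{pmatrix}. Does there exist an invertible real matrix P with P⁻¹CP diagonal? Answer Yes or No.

No

Characteristic polynomial: p(t) = t^3 - 14t^2 + 65t - 100 = (t - 5)^2(t - 4).
t = 5 has algebraic multiplicity 2; rank(C − 5I) = 2, so geometric multiplicity = 1.
Geometric multiplicity < algebraic multiplicity, so C is not diagonalizable.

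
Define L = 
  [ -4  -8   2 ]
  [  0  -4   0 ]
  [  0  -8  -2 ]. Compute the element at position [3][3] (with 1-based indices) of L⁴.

16

Characteristic polynomial: t^3 + 10t^2 + 32t + 32 = (t + 2)(t + 4)^2, so the eigenvalues are -4, -4, -2.
t=-4: eigenvector (-3, -2, -8).
t=-4: eigenvector (2, 1, 4).
t=-2: eigenvector (1, 0, 1).
P = [[-3, 2, 1], [-2, 1, 0], [-8, 4, 1]], D = diag(-4, -4, -2), P⁻¹ = [[1, 2, -1], [2, 5, -2], [0, -4, 1]].
L⁴ = P·diag(256, 256, 16)·P⁻¹ = [[256, 960, -240], [0, 256, 0], [0, 960, 16]].
The requested entry is 16.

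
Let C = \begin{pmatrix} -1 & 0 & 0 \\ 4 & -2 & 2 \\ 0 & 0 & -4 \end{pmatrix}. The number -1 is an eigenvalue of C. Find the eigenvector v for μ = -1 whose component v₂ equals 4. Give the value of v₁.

1

C + 1I = [[0, 0, 0], [4, -1, 2], [0, 0, -3]].
Solving (C + 1I)v = 0 gives the eigenspace spanned by (1, 4, 0).
With v₂ = 4, v = (1, 4, 0), so v₁ = 1.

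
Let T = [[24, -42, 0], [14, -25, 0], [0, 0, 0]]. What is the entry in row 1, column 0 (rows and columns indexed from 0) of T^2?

Characteristic polynomial: r^3 + r^2 - 12r = r(r - 3)(r + 4), so the eigenvalues are -4, 0, 3.
r=-4: eigenvector (3, 2, 0).
r=3: eigenvector (-2, -1, 0).
r=0: eigenvector (0, 0, 1).
P = [[3, -2, 0], [2, -1, 0], [0, 0, 1]], D = diag(-4, 3, 0), P⁻¹ = [[-1, 2, 0], [-2, 3, 0], [0, 0, 1]].
T² = P·diag(16, 9, 0)·P⁻¹ = [[-12, 42, 0], [-14, 37, 0], [0, 0, 0]].
The requested entry is -14.

-14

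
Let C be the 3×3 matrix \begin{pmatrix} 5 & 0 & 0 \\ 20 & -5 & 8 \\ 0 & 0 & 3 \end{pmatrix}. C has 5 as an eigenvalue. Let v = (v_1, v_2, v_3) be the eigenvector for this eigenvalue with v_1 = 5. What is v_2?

C − 5I = [[0, 0, 0], [20, -10, 8], [0, 0, -2]].
Solving (C − 5I)v = 0 gives the eigenspace spanned by (5, 10, 0).
With v_1 = 5, v = (5, 10, 0), so v_2 = 10.

10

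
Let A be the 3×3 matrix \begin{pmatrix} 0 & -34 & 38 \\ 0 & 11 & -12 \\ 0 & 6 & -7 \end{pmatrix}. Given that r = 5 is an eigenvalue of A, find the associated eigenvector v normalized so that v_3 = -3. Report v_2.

-6

A − 5I = [[-5, -34, 38], [0, 6, -12], [0, 6, -12]].
Solving (A − 5I)v = 0 gives the eigenspace spanned by (18, -6, -3).
With v_3 = -3, v = (18, -6, -3), so v_2 = -6.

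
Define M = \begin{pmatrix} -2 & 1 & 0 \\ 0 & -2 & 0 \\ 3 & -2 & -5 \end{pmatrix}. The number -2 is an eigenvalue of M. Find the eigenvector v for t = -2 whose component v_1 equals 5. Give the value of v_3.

5

M + 2I = [[0, 1, 0], [0, 0, 0], [3, -2, -3]].
Solving (M + 2I)v = 0 gives the eigenspace spanned by (5, 0, 5).
With v_1 = 5, v = (5, 0, 5), so v_3 = 5.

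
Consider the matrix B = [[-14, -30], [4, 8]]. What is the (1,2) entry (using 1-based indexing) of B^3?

-840

Characteristic polynomial: t^2 + 6t + 8 = (t + 2)(t + 4), so the eigenvalues are -4, -2.
t=-4: eigenvector (-3, 1).
t=-2: eigenvector (-5, 2).
P = [[-3, -5], [1, 2]], D = diag(-4, -2), P⁻¹ = [[-2, -5], [1, 3]].
B³ = P·diag(-64, -8)·P⁻¹ = [[-344, -840], [112, 272]].
The requested entry is -840.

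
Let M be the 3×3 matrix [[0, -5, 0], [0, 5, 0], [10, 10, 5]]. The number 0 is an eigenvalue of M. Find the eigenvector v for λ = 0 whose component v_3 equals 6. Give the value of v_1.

-3

M = [[0, -5, 0], [0, 5, 0], [10, 10, 5]].
Solving (M)v = 0 gives the eigenspace spanned by (-3, 0, 6).
With v_3 = 6, v = (-3, 0, 6), so v_1 = -3.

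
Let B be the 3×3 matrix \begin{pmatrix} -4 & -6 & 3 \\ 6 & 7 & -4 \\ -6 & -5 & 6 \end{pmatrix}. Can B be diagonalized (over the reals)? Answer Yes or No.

No

Characteristic polynomial: p(μ) = μ^3 - 9μ^2 + 24μ - 20 = (μ - 5)(μ - 2)^2.
μ = 2 has algebraic multiplicity 2; rank(B − 2I) = 2, so geometric multiplicity = 1.
Geometric multiplicity < algebraic multiplicity, so B is not diagonalizable.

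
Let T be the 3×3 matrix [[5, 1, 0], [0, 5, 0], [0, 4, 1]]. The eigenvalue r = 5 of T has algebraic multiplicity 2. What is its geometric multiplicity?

1

T − 5I = [[0, 1, 0], [0, 0, 0], [0, 4, -4]].
This matrix has rank 2, so its null space has dimension 3 − 2 = 1.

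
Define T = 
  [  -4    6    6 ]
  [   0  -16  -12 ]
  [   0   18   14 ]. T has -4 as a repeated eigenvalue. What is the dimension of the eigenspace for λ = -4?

2

T + 4I = [[0, 6, 6], [0, -12, -12], [0, 18, 18]].
This matrix has rank 1, so its null space has dimension 3 − 1 = 2.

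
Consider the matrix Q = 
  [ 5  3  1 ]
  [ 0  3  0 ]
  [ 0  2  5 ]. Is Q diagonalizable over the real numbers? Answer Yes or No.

Characteristic polynomial: p(λ) = λ^3 - 13λ^2 + 55λ - 75 = (λ - 5)^2(λ - 3).
λ = 5 has algebraic multiplicity 2; rank(Q − 5I) = 2, so geometric multiplicity = 1.
Geometric multiplicity < algebraic multiplicity, so Q is not diagonalizable.

No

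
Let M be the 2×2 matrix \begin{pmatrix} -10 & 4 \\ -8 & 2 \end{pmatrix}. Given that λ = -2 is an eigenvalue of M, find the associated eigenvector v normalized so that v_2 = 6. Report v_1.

M + 2I = [[-8, 4], [-8, 4]].
Solving (M + 2I)v = 0 gives the eigenspace spanned by (3, 6).
With v_2 = 6, v = (3, 6), so v_1 = 3.

3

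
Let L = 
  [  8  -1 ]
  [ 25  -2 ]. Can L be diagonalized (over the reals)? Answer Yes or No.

Characteristic polynomial: p(λ) = λ^2 - 6λ + 9 = (λ - 3)^2.
λ = 3 has algebraic multiplicity 2; rank(L − 3I) = 1, so geometric multiplicity = 1.
Geometric multiplicity < algebraic multiplicity, so L is not diagonalizable.

No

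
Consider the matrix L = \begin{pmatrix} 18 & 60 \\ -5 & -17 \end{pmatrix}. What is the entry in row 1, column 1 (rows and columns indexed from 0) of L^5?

Characteristic polynomial: λ^2 - λ - 6 = (λ - 3)(λ + 2), so the eigenvalues are -2, 3.
λ=3: eigenvector (4, -1).
λ=-2: eigenvector (-3, 1).
P = [[4, -3], [-1, 1]], D = diag(3, -2), P⁻¹ = [[1, 3], [1, 4]].
L⁵ = P·diag(243, -32)·P⁻¹ = [[1068, 3300], [-275, -857]].
The requested entry is -857.

-857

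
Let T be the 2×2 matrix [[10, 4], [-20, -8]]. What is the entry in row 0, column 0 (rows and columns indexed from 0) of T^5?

Characteristic polynomial: r^2 - 2r = r(r - 2), so the eigenvalues are 0, 2.
r=2: eigenvector (1, -2).
r=0: eigenvector (-2, 5).
P = [[1, -2], [-2, 5]], D = diag(2, 0), P⁻¹ = [[5, 2], [2, 1]].
T⁵ = P·diag(32, 0)·P⁻¹ = [[160, 64], [-320, -128]].
The requested entry is 160.

160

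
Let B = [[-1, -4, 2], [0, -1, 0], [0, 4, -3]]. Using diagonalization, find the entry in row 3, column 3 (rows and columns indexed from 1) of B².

Characteristic polynomial: μ^3 + 5μ^2 + 7μ + 3 = (μ + 1)^2(μ + 3), so the eigenvalues are -3, -1, -1.
μ=-1: eigenvector (1, 0, 0).
μ=-1: eigenvector (-2, 1, 2).
μ=-3: eigenvector (-1, 0, 1).
P = [[1, -2, -1], [0, 1, 0], [0, 2, 1]], D = diag(-1, -1, -3), P⁻¹ = [[1, 0, 1], [0, 1, 0], [0, -2, 1]].
B² = P·diag(1, 1, 9)·P⁻¹ = [[1, 16, -8], [0, 1, 0], [0, -16, 9]].
The requested entry is 9.

9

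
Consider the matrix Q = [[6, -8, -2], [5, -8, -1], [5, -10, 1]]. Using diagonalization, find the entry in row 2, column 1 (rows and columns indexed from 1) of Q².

-15

Characteristic polynomial: μ^3 + μ^2 - 10μ + 8 = (μ - 2)(μ - 1)(μ + 4), so the eigenvalues are -4, 1, 2.
μ=-4: eigenvector (-1, -1, -1).
μ=2: eigenvector (2, 1, 0).
μ=1: eigenvector (2, 1, 1).
P = [[-1, 2, 2], [-1, 1, 1], [-1, 0, 1]], D = diag(-4, 2, 1), P⁻¹ = [[1, -2, 0], [0, 1, -1], [1, -2, 1]].
Q² = P·diag(16, 4, 1)·P⁻¹ = [[-14, 36, -6], [-15, 34, -3], [-15, 30, 1]].
The requested entry is -15.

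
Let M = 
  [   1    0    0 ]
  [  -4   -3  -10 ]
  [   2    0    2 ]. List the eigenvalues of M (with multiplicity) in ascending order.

-3, 1, 2

Characteristic polynomial: p(λ) = λ^3 - 7λ + 6 = (λ - 2)(λ - 1)(λ + 3).
Roots (with multiplicity): -3, 1, 2.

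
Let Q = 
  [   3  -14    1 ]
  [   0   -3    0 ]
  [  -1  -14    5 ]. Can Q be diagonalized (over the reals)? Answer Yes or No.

No

Characteristic polynomial: p(r) = r^3 - 5r^2 - 8r + 48 = (r - 4)^2(r + 3).
r = 4 has algebraic multiplicity 2; rank(Q − 4I) = 2, so geometric multiplicity = 1.
Geometric multiplicity < algebraic multiplicity, so Q is not diagonalizable.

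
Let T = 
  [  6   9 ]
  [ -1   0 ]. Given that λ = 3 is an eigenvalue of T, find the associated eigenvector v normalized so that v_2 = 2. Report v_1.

-6

T − 3I = [[3, 9], [-1, -3]].
Solving (T − 3I)v = 0 gives the eigenspace spanned by (-6, 2).
With v_2 = 2, v = (-6, 2), so v_1 = -6.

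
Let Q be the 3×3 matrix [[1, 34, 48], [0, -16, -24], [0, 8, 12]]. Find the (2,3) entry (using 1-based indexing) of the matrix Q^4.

1536

Characteristic polynomial: t^3 + 3t^2 - 4t = t(t - 1)(t + 4), so the eigenvalues are -4, 0, 1.
t=1: eigenvector (1, 0, 0).
t=0: eigenvector (6, -3, 2).
t=-4: eigenvector (4, -2, 1).
P = [[1, 6, 4], [0, -3, -2], [0, 2, 1]], D = diag(1, 0, -4), P⁻¹ = [[1, 2, 0], [0, 1, 2], [0, -2, -3]].
Q⁴ = P·diag(1, 0, 256)·P⁻¹ = [[1, -2046, -3072], [0, 1024, 1536], [0, -512, -768]].
The requested entry is 1536.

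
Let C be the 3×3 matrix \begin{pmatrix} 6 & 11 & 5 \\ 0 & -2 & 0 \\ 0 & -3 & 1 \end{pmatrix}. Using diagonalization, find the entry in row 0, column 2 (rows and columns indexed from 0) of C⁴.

Characteristic polynomial: λ^3 - 5λ^2 - 8λ + 12 = (λ - 6)(λ - 1)(λ + 2), so the eigenvalues are -2, 1, 6.
λ=6: eigenvector (1, 0, 0).
λ=-2: eigenvector (-2, 1, 1).
λ=1: eigenvector (-1, 0, 1).
P = [[1, -2, -1], [0, 1, 0], [0, 1, 1]], D = diag(6, -2, 1), P⁻¹ = [[1, 1, 1], [0, 1, 0], [0, -1, 1]].
C⁴ = P·diag(1296, 16, 1)·P⁻¹ = [[1296, 1265, 1295], [0, 16, 0], [0, 15, 1]].
The requested entry is 1295.

1295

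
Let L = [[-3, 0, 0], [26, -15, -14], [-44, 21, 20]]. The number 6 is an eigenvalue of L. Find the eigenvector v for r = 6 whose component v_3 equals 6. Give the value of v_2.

-4

L − 6I = [[-9, 0, 0], [26, -21, -14], [-44, 21, 14]].
Solving (L − 6I)v = 0 gives the eigenspace spanned by (0, -4, 6).
With v_3 = 6, v = (0, -4, 6), so v_2 = -4.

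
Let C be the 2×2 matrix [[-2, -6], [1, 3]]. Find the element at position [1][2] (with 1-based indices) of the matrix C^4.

Characteristic polynomial: s^2 - s = s(s - 1), so the eigenvalues are 0, 1.
s=1: eigenvector (-2, 1).
s=0: eigenvector (3, -1).
P = [[-2, 3], [1, -1]], D = diag(1, 0), P⁻¹ = [[1, 3], [1, 2]].
C⁴ = P·diag(1, 0)·P⁻¹ = [[-2, -6], [1, 3]].
The requested entry is -6.

-6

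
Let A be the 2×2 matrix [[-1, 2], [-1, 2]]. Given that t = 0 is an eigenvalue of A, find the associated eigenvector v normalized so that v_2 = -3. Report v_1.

A = [[-1, 2], [-1, 2]].
Solving (A)v = 0 gives the eigenspace spanned by (-6, -3).
With v_2 = -3, v = (-6, -3), so v_1 = -6.

-6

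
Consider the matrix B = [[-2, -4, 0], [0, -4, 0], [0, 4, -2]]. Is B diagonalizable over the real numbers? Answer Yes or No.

Yes

Characteristic polynomial: p(λ) = λ^3 + 8λ^2 + 20λ + 16 = (λ + 2)^2(λ + 4).
λ = -2 has algebraic multiplicity 2; rank(B + 2I) = 1, so geometric multiplicity = 2.
Every eigenvalue has geometric = algebraic multiplicity, so B is diagonalizable.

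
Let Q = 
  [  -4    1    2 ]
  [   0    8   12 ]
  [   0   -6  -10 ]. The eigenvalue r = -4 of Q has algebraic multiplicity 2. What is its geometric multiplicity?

Q + 4I = [[0, 1, 2], [0, 12, 12], [0, -6, -6]].
This matrix has rank 2, so its null space has dimension 3 − 2 = 1.

1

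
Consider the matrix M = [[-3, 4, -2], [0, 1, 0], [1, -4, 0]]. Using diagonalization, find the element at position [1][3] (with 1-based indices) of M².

6

Characteristic polynomial: λ^3 + 2λ^2 - λ - 2 = (λ - 1)(λ + 1)(λ + 2), so the eigenvalues are -2, -1, 1.
λ=-2: eigenvector (2, 0, -1).
λ=1: eigenvector (2, 1, -2).
λ=-1: eigenvector (1, 0, -1).
P = [[2, 2, 1], [0, 1, 0], [-1, -2, -1]], D = diag(-2, 1, -1), P⁻¹ = [[1, 0, 1], [0, 1, 0], [-1, -2, -2]].
M² = P·diag(4, 1, 1)·P⁻¹ = [[7, 0, 6], [0, 1, 0], [-3, 0, -2]].
The requested entry is 6.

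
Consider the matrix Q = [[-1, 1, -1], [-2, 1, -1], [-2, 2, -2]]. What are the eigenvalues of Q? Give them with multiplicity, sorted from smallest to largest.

Characteristic polynomial: p(t) = t^3 + 2t^2 + t = t(t + 1)^2.
Roots (with multiplicity): -1, -1, 0.

-1, -1, 0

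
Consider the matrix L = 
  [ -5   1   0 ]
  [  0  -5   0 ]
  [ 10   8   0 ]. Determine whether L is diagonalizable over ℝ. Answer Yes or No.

Characteristic polynomial: p(s) = s^3 + 10s^2 + 25s = s(s + 5)^2.
s = -5 has algebraic multiplicity 2; rank(L + 5I) = 2, so geometric multiplicity = 1.
Geometric multiplicity < algebraic multiplicity, so L is not diagonalizable.

No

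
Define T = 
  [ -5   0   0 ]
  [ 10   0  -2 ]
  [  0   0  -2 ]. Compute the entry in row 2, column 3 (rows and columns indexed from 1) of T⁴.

16

Characteristic polynomial: μ^3 + 7μ^2 + 10μ = μ(μ + 2)(μ + 5), so the eigenvalues are -5, -2, 0.
μ=-2: eigenvector (0, 1, 1).
μ=0: eigenvector (0, 1, 0).
μ=-5: eigenvector (1, -2, 0).
P = [[0, 0, 1], [1, 1, -2], [1, 0, 0]], D = diag(-2, 0, -5), P⁻¹ = [[0, 0, 1], [2, 1, -1], [1, 0, 0]].
T⁴ = P·diag(16, 0, 625)·P⁻¹ = [[625, 0, 0], [-1250, 0, 16], [0, 0, 16]].
The requested entry is 16.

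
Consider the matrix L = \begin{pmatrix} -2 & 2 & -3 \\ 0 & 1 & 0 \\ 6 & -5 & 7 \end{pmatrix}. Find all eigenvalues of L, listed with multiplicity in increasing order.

1, 1, 4

Characteristic polynomial: p(r) = r^3 - 6r^2 + 9r - 4 = (r - 4)(r - 1)^2.
Roots (with multiplicity): 1, 1, 4.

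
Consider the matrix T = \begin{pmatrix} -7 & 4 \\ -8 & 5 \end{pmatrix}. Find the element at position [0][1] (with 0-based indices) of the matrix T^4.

Characteristic polynomial: μ^2 + 2μ - 3 = (μ - 1)(μ + 3), so the eigenvalues are -3, 1.
μ=-3: eigenvector (-1, -1).
μ=1: eigenvector (1, 2).
P = [[-1, 1], [-1, 2]], D = diag(-3, 1), P⁻¹ = [[-2, 1], [-1, 1]].
T⁴ = P·diag(81, 1)·P⁻¹ = [[161, -80], [160, -79]].
The requested entry is -80.

-80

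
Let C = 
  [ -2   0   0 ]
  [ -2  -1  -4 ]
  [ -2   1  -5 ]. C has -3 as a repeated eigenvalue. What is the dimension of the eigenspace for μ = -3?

1

C + 3I = [[1, 0, 0], [-2, 2, -4], [-2, 1, -2]].
This matrix has rank 2, so its null space has dimension 3 − 2 = 1.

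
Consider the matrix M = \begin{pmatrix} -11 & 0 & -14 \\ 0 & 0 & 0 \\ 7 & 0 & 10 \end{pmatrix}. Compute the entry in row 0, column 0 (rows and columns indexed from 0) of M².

Characteristic polynomial: μ^3 + μ^2 - 12μ = μ(μ - 3)(μ + 4), so the eigenvalues are -4, 0, 3.
μ=-4: eigenvector (2, 0, -1).
μ=0: eigenvector (0, 1, 0).
μ=3: eigenvector (-1, 0, 1).
P = [[2, 0, -1], [0, 1, 0], [-1, 0, 1]], D = diag(-4, 0, 3), P⁻¹ = [[1, 0, 1], [0, 1, 0], [1, 0, 2]].
M² = P·diag(16, 0, 9)·P⁻¹ = [[23, 0, 14], [0, 0, 0], [-7, 0, 2]].
The requested entry is 23.

23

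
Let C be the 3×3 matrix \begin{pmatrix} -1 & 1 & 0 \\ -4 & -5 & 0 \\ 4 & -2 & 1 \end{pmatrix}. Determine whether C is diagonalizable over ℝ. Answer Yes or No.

No

Characteristic polynomial: p(μ) = μ^3 + 5μ^2 + 3μ - 9 = (μ - 1)(μ + 3)^2.
μ = -3 has algebraic multiplicity 2; rank(C + 3I) = 2, so geometric multiplicity = 1.
Geometric multiplicity < algebraic multiplicity, so C is not diagonalizable.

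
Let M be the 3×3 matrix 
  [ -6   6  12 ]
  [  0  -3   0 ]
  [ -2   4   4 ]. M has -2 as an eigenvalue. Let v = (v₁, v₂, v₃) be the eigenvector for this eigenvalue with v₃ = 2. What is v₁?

6

M + 2I = [[-4, 6, 12], [0, -1, 0], [-2, 4, 6]].
Solving (M + 2I)v = 0 gives the eigenspace spanned by (6, 0, 2).
With v₃ = 2, v = (6, 0, 2), so v₁ = 6.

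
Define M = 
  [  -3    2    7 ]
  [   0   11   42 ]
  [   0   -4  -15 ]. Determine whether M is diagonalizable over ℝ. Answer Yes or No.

Characteristic polynomial: p(r) = r^3 + 7r^2 + 15r + 9 = (r + 1)(r + 3)^2.
r = -3 has algebraic multiplicity 2; rank(M + 3I) = 2, so geometric multiplicity = 1.
Geometric multiplicity < algebraic multiplicity, so M is not diagonalizable.

No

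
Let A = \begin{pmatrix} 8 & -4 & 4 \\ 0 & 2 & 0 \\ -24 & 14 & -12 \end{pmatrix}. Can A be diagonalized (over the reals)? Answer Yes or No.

Characteristic polynomial: p(t) = t^3 + 2t^2 - 8t = t(t - 2)(t + 4).
All 3 eigenvalues are distinct, so A is diagonalizable.

Yes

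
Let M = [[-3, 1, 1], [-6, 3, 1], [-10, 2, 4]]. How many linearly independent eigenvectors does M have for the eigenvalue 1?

1

M − 1I = [[-4, 1, 1], [-6, 2, 1], [-10, 2, 3]].
This matrix has rank 2, so its null space has dimension 3 − 2 = 1.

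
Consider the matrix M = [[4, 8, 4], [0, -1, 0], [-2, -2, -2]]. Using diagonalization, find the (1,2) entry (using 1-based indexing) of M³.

32

Characteristic polynomial: r^3 - r^2 - 2r = r(r - 2)(r + 1), so the eigenvalues are -1, 0, 2.
r=0: eigenvector (1, 0, -1).
r=-1: eigenvector (0, 1, -2).
r=2: eigenvector (2, 0, -1).
P = [[1, 0, 2], [0, 1, 0], [-1, -2, -1]], D = diag(0, -1, 2), P⁻¹ = [[-1, -4, -2], [0, 1, 0], [1, 2, 1]].
M³ = P·diag(0, -1, 8)·P⁻¹ = [[16, 32, 16], [0, -1, 0], [-8, -14, -8]].
The requested entry is 32.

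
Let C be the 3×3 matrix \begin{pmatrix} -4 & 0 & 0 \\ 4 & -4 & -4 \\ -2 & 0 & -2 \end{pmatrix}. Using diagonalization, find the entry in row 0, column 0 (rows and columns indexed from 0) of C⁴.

256

Characteristic polynomial: t^3 + 10t^2 + 32t + 32 = (t + 2)(t + 4)^2, so the eigenvalues are -4, -4, -2.
t=-2: eigenvector (0, -2, 1).
t=-4: eigenvector (0, 1, 0).
t=-4: eigenvector (1, -2, 1).
P = [[0, 0, 1], [-2, 1, -2], [1, 0, 1]], D = diag(-2, -4, -4), P⁻¹ = [[-1, 0, 1], [0, 1, 2], [1, 0, 0]].
C⁴ = P·diag(16, 256, 256)·P⁻¹ = [[256, 0, 0], [-480, 256, 480], [240, 0, 16]].
The requested entry is 256.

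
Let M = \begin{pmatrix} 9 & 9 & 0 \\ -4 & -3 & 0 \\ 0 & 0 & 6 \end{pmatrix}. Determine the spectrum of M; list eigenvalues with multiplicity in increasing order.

3, 3, 6

Characteristic polynomial: p(t) = t^3 - 12t^2 + 45t - 54 = (t - 6)(t - 3)^2.
Roots (with multiplicity): 3, 3, 6.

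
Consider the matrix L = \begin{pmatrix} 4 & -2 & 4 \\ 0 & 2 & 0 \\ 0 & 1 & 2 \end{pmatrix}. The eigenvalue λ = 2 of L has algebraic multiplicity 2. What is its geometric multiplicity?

L − 2I = [[2, -2, 4], [0, 0, 0], [0, 1, 0]].
This matrix has rank 2, so its null space has dimension 3 − 2 = 1.

1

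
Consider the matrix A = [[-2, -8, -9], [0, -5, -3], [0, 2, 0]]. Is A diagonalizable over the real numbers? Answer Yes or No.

Characteristic polynomial: p(s) = s^3 + 7s^2 + 16s + 12 = (s + 2)^2(s + 3).
s = -2 has algebraic multiplicity 2; rank(A + 2I) = 2, so geometric multiplicity = 1.
Geometric multiplicity < algebraic multiplicity, so A is not diagonalizable.

No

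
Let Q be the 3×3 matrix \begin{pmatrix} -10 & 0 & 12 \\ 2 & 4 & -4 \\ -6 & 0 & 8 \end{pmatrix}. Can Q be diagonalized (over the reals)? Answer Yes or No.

Yes

Characteristic polynomial: p(λ) = λ^3 - 2λ^2 - 16λ + 32 = (λ - 4)(λ - 2)(λ + 4).
All 3 eigenvalues are distinct, so Q is diagonalizable.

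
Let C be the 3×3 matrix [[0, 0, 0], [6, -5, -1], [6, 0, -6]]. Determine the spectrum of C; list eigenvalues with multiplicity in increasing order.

-6, -5, 0

Characteristic polynomial: p(s) = s^3 + 11s^2 + 30s = s(s + 5)(s + 6).
Roots (with multiplicity): -6, -5, 0.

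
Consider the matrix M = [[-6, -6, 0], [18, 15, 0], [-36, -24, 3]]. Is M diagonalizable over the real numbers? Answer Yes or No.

Yes

Characteristic polynomial: p(λ) = λ^3 - 12λ^2 + 45λ - 54 = (λ - 6)(λ - 3)^2.
λ = 3 has algebraic multiplicity 2; rank(M − 3I) = 1, so geometric multiplicity = 2.
Every eigenvalue has geometric = algebraic multiplicity, so M is diagonalizable.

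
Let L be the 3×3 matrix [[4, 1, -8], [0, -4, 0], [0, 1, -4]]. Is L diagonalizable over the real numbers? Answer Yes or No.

Characteristic polynomial: p(t) = t^3 + 4t^2 - 16t - 64 = (t - 4)(t + 4)^2.
t = -4 has algebraic multiplicity 2; rank(L + 4I) = 2, so geometric multiplicity = 1.
Geometric multiplicity < algebraic multiplicity, so L is not diagonalizable.

No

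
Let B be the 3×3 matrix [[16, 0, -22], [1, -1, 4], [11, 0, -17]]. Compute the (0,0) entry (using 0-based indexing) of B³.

Characteristic polynomial: λ^3 + 2λ^2 - 29λ - 30 = (λ - 5)(λ + 1)(λ + 6), so the eigenvalues are -6, -1, 5.
λ=5: eigenvector (2, 1, 1).
λ=-1: eigenvector (0, 1, 0).
λ=-6: eigenvector (-1, 1, -1).
P = [[2, 0, -1], [1, 1, 1], [1, 0, -1]], D = diag(5, -1, -6), P⁻¹ = [[1, 0, -1], [-2, 1, 3], [1, 0, -2]].
B³ = P·diag(125, -1, -216)·P⁻¹ = [[466, 0, -682], [-89, -1, 304], [341, 0, -557]].
The requested entry is 466.

466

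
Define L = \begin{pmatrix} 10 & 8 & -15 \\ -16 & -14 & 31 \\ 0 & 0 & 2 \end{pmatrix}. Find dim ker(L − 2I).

L − 2I = [[8, 8, -15], [-16, -16, 31], [0, 0, 0]].
This matrix has rank 2, so its null space has dimension 3 − 2 = 1.

1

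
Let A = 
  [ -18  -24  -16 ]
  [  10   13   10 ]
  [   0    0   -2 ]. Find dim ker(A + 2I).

A + 2I = [[-16, -24, -16], [10, 15, 10], [0, 0, 0]].
This matrix has rank 1, so its null space has dimension 3 − 1 = 2.

2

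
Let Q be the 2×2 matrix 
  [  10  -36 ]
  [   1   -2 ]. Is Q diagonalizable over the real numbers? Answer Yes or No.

Characteristic polynomial: p(r) = r^2 - 8r + 16 = (r - 4)^2.
r = 4 has algebraic multiplicity 2; rank(Q − 4I) = 1, so geometric multiplicity = 1.
Geometric multiplicity < algebraic multiplicity, so Q is not diagonalizable.

No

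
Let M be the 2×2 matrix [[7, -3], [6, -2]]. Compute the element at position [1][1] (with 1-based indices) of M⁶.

Characteristic polynomial: t^2 - 5t + 4 = (t - 4)(t - 1), so the eigenvalues are 1, 4.
t=1: eigenvector (1, 2).
t=4: eigenvector (1, 1).
P = [[1, 1], [2, 1]], D = diag(1, 4), P⁻¹ = [[-1, 1], [2, -1]].
M⁶ = P·diag(1, 4096)·P⁻¹ = [[8191, -4095], [8190, -4094]].
The requested entry is 8191.

8191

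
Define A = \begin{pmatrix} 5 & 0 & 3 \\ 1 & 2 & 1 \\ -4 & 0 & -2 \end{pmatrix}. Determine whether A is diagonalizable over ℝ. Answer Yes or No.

Characteristic polynomial: p(t) = t^3 - 5t^2 + 8t - 4 = (t - 2)^2(t - 1).
t = 2 has algebraic multiplicity 2; rank(A − 2I) = 1, so geometric multiplicity = 2.
Every eigenvalue has geometric = algebraic multiplicity, so A is diagonalizable.

Yes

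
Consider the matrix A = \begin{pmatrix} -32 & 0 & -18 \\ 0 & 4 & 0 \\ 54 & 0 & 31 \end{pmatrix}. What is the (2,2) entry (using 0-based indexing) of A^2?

Characteristic polynomial: μ^3 - 3μ^2 - 24μ + 80 = (μ - 4)^2(μ + 5), so the eigenvalues are -5, 4, 4.
μ=-5: eigenvector (2, 0, -3).
μ=4: eigenvector (0, 1, 0).
μ=4: eigenvector (-1, 0, 2).
P = [[2, 0, -1], [0, 1, 0], [-3, 0, 2]], D = diag(-5, 4, 4), P⁻¹ = [[2, 0, 1], [0, 1, 0], [3, 0, 2]].
A² = P·diag(25, 16, 16)·P⁻¹ = [[52, 0, 18], [0, 16, 0], [-54, 0, -11]].
The requested entry is -11.

-11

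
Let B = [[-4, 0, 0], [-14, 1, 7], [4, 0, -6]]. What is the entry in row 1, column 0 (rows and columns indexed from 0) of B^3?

Characteristic polynomial: r^3 + 9r^2 + 14r - 24 = (r - 1)(r + 4)(r + 6), so the eigenvalues are -6, -4, 1.
r=-4: eigenvector (1, 0, 2).
r=1: eigenvector (0, 1, 0).
r=-6: eigenvector (0, -1, 1).
P = [[1, 0, 0], [0, 1, -1], [2, 0, 1]], D = diag(-4, 1, -6), P⁻¹ = [[1, 0, 0], [-2, 1, 1], [-2, 0, 1]].
B³ = P·diag(-64, 1, -216)·P⁻¹ = [[-64, 0, 0], [-434, 1, 217], [304, 0, -216]].
The requested entry is -434.

-434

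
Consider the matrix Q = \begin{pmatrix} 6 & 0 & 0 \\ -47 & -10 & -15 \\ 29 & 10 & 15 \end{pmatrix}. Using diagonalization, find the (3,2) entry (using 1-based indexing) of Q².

Characteristic polynomial: s^3 - 11s^2 + 30s = s(s - 6)(s - 5), so the eigenvalues are 0, 5, 6.
s=6: eigenvector (1, -2, -1).
s=0: eigenvector (0, 3, -2).
s=5: eigenvector (0, -1, 1).
P = [[1, 0, 0], [-2, 3, -1], [-1, -2, 1]], D = diag(6, 0, 5), P⁻¹ = [[1, 0, 0], [3, 1, 1], [7, 2, 3]].
Q² = P·diag(36, 0, 25)·P⁻¹ = [[36, 0, 0], [-247, -50, -75], [139, 50, 75]].
The requested entry is 50.

50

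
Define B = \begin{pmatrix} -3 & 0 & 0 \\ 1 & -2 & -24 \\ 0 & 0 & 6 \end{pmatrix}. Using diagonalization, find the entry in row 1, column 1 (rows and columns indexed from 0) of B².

Characteristic polynomial: r^3 - r^2 - 24r - 36 = (r - 6)(r + 2)(r + 3), so the eigenvalues are -3, -2, 6.
r=-3: eigenvector (1, -1, 0).
r=6: eigenvector (0, -3, 1).
r=-2: eigenvector (0, 1, 0).
P = [[1, 0, 0], [-1, -3, 1], [0, 1, 0]], D = diag(-3, 6, -2), P⁻¹ = [[1, 0, 0], [0, 0, 1], [1, 1, 3]].
B² = P·diag(9, 36, 4)·P⁻¹ = [[9, 0, 0], [-5, 4, -96], [0, 0, 36]].
The requested entry is 4.

4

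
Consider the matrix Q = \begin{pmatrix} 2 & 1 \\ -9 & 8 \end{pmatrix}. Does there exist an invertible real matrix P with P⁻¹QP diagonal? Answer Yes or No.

Characteristic polynomial: p(r) = r^2 - 10r + 25 = (r - 5)^2.
r = 5 has algebraic multiplicity 2; rank(Q − 5I) = 1, so geometric multiplicity = 1.
Geometric multiplicity < algebraic multiplicity, so Q is not diagonalizable.

No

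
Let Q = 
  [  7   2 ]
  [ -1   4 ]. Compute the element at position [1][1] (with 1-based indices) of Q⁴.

Characteristic polynomial: λ^2 - 11λ + 30 = (λ - 6)(λ - 5), so the eigenvalues are 5, 6.
λ=5: eigenvector (-1, 1).
λ=6: eigenvector (2, -1).
P = [[-1, 2], [1, -1]], D = diag(5, 6), P⁻¹ = [[1, 2], [1, 1]].
Q⁴ = P·diag(625, 1296)·P⁻¹ = [[1967, 1342], [-671, -46]].
The requested entry is 1967.

1967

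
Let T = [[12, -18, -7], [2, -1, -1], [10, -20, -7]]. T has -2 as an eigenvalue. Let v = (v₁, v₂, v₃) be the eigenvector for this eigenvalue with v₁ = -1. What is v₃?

-2

T + 2I = [[14, -18, -7], [2, 1, -1], [10, -20, -5]].
Solving (T + 2I)v = 0 gives the eigenspace spanned by (-1, 0, -2).
With v₁ = -1, v = (-1, 0, -2), so v₃ = -2.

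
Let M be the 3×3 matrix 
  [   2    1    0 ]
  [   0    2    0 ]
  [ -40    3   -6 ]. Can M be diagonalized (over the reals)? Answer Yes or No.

No

Characteristic polynomial: p(λ) = λ^3 + 2λ^2 - 20λ + 24 = (λ - 2)^2(λ + 6).
λ = 2 has algebraic multiplicity 2; rank(M − 2I) = 2, so geometric multiplicity = 1.
Geometric multiplicity < algebraic multiplicity, so M is not diagonalizable.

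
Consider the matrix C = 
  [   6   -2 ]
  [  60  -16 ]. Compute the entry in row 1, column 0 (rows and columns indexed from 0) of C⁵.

Characteristic polynomial: r^2 + 10r + 24 = (r + 4)(r + 6), so the eigenvalues are -6, -4.
r=-6: eigenvector (1, 6).
r=-4: eigenvector (1, 5).
P = [[1, 1], [6, 5]], D = diag(-6, -4), P⁻¹ = [[-5, 1], [6, -1]].
C⁵ = P·diag(-7776, -1024)·P⁻¹ = [[32736, -6752], [202560, -41536]].
The requested entry is 202560.

202560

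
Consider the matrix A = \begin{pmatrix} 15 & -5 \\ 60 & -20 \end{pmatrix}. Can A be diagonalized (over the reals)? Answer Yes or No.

Yes

Characteristic polynomial: p(s) = s^2 + 5s = s(s + 5).
All 2 eigenvalues are distinct, so A is diagonalizable.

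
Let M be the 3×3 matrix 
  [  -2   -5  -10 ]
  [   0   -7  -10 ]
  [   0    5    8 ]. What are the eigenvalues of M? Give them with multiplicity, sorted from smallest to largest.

-2, -2, 3

Characteristic polynomial: p(s) = s^3 + s^2 - 8s - 12 = (s - 3)(s + 2)^2.
Roots (with multiplicity): -2, -2, 3.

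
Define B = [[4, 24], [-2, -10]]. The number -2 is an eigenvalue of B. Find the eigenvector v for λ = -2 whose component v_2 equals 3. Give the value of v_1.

B + 2I = [[6, 24], [-2, -8]].
Solving (B + 2I)v = 0 gives the eigenspace spanned by (-12, 3).
With v_2 = 3, v = (-12, 3), so v_1 = -12.

-12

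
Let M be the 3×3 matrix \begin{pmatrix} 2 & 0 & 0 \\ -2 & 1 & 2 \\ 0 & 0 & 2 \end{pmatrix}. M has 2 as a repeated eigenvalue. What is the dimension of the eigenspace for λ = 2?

M − 2I = [[0, 0, 0], [-2, -1, 2], [0, 0, 0]].
This matrix has rank 1, so its null space has dimension 3 − 1 = 2.

2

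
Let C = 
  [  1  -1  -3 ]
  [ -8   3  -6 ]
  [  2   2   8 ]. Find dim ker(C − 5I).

C − 5I = [[-4, -1, -3], [-8, -2, -6], [2, 2, 3]].
This matrix has rank 2, so its null space has dimension 3 − 2 = 1.

1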